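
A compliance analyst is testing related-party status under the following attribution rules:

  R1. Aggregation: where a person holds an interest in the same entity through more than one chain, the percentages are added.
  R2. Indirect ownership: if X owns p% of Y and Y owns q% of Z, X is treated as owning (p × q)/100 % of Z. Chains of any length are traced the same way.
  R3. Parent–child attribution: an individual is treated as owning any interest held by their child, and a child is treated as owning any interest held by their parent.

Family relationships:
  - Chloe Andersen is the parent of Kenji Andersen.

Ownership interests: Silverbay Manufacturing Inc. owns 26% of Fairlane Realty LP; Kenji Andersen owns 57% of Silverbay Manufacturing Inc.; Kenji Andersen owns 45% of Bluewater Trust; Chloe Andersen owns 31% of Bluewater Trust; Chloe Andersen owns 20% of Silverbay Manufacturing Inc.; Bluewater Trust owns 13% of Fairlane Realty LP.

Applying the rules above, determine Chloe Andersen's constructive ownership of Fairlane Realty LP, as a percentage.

29.9%

By parent–child attribution (R3), Chloe Andersen is treated as also owning Kenji Andersen's interest in Bluewater Trust, giving 31% + 45% = 76%.
By parent–child attribution (R3), Chloe Andersen is treated as also owning Kenji Andersen's interest in Silverbay Manufacturing Inc, giving 20% + 57% = 77%.
Chain via Bluewater Trust (R2): 76% × 13% = 9.88% of Fairlane Realty LP.
Chain via Silverbay Manufacturing Inc. (R2): 77% × 26% = 20.02% of Fairlane Realty LP.
Aggregating (R1): 9.88% + 20.02% = 29.9%.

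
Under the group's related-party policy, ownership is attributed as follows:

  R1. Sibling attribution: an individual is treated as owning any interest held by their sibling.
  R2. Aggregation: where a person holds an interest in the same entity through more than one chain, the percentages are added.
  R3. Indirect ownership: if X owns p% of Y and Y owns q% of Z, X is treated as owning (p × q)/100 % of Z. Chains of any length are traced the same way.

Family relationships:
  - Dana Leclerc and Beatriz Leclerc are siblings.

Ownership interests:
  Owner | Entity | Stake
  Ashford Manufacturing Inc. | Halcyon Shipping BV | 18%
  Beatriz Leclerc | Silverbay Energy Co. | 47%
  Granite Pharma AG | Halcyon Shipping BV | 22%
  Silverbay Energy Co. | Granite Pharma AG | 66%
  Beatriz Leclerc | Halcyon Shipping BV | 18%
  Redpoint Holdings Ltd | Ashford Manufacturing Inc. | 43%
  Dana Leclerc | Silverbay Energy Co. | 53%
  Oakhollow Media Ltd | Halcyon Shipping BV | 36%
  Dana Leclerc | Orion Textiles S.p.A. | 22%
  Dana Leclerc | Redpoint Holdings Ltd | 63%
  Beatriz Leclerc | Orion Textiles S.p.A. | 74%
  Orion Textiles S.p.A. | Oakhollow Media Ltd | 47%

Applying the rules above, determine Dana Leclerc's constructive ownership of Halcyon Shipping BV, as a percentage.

53.6394%

By sibling attribution (R1), Dana Leclerc is treated as also owning Beatriz Leclerc's interest in Silverbay Energy Co, giving 53% + 47% = 100%.
By sibling attribution (R1), Dana Leclerc is treated as also owning Beatriz Leclerc's interest in Orion Textiles S.p.A, giving 22% + 74% = 96%.
By sibling attribution (R1), Dana Leclerc is treated as owning Beatriz Leclerc's 18% interest in Halcyon Shipping BV.
Chain via Redpoint Holdings Ltd → Ashford Manufacturing Inc. (R3): 63% × 43% × 18% = 4.8762% of Halcyon Shipping BV.
Chain via Silverbay Energy Co. → Granite Pharma AG (R3): 100% × 66% × 22% = 14.52% of Halcyon Shipping BV.
Chain via Orion Textiles S.p.A. → Oakhollow Media Ltd (R3): 96% × 47% × 36% = 16.2432% of Halcyon Shipping BV.
Direct interest in Halcyon Shipping BV: 18%.
Aggregating (R2): 4.8762% + 14.52% + 16.2432% + 18% = 53.6394%.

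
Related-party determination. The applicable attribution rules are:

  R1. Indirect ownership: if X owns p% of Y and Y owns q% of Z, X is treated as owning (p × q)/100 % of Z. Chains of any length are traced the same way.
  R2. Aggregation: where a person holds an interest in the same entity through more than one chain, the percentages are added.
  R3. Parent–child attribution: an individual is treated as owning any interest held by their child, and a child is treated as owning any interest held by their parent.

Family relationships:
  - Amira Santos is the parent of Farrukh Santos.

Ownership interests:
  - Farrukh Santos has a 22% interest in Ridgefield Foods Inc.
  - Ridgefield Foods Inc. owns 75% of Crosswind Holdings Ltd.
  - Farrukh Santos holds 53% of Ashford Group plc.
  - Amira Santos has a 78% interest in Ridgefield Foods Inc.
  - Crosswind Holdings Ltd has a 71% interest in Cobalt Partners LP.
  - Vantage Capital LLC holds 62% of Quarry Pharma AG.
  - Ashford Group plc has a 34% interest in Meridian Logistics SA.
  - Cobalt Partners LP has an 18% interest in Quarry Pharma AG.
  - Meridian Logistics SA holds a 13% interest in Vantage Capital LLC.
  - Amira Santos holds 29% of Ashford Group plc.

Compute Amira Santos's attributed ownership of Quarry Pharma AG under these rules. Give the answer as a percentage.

11.832128%

By parent–child attribution (R3), Amira Santos is treated as also owning Farrukh Santos's interest in Ashford Group plc, giving 29% + 53% = 82%.
By parent–child attribution (R3), Amira Santos is treated as also owning Farrukh Santos's interest in Ridgefield Foods Inc, giving 78% + 22% = 100%.
Chain via Ashford Group plc → Meridian Logistics SA → Vantage Capital LLC (R1): 82% × 34% × 13% × 62% = 2.247128% of Quarry Pharma AG.
Chain via Ridgefield Foods Inc. → Crosswind Holdings Ltd → Cobalt Partners LP (R1): 100% × 75% × 71% × 18% = 9.585% of Quarry Pharma AG.
Aggregating (R2): 2.247128% + 9.585% = 11.832128%.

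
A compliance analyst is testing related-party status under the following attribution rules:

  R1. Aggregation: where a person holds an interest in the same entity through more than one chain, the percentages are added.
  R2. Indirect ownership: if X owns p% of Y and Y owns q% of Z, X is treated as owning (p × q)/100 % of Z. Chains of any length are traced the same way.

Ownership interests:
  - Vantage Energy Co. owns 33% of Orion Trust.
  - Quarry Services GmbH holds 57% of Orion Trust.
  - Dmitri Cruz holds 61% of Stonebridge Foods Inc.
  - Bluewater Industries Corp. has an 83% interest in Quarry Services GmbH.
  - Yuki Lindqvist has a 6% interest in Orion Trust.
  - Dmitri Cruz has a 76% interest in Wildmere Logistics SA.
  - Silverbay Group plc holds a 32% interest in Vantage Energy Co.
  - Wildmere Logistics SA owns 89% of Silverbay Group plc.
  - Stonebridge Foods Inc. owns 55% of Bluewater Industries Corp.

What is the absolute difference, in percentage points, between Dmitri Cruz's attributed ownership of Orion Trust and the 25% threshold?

Chain via Wildmere Logistics SA → Silverbay Group plc → Vantage Energy Co. (R2): 76% × 89% × 32% × 33% = 7.142784% of Orion Trust.
Chain via Stonebridge Foods Inc. → Bluewater Industries Corp. → Quarry Services GmbH (R2): 61% × 55% × 83% × 57% = 15.872505% of Orion Trust.
Aggregating (R1): 7.142784% + 15.872505% = 23.015289%.
23.015289% falls short of the 25% threshold by 1.984711 percentage points.

1.984711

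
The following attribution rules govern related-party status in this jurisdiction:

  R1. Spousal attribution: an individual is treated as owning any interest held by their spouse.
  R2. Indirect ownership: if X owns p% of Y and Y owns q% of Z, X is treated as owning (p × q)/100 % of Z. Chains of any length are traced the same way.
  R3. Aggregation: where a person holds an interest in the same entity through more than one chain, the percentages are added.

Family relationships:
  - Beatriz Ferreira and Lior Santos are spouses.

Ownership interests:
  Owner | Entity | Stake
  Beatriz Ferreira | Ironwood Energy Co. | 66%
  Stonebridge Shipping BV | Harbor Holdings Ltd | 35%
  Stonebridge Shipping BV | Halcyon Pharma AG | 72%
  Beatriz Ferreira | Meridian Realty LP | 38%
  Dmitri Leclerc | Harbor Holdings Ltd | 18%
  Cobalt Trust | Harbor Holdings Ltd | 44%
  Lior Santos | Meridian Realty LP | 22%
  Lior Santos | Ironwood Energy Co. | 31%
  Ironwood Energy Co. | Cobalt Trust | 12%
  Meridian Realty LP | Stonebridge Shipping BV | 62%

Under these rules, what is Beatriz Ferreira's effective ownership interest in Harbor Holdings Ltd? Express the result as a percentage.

By spousal attribution (R1), Beatriz Ferreira is treated as also owning Lior Santos's interest in Ironwood Energy Co, giving 66% + 31% = 97%.
By spousal attribution (R1), Beatriz Ferreira is treated as also owning Lior Santos's interest in Meridian Realty LP, giving 38% + 22% = 60%.
Chain via Ironwood Energy Co. → Cobalt Trust (R2): 97% × 12% × 44% = 5.1216% of Harbor Holdings Ltd.
Chain via Meridian Realty LP → Stonebridge Shipping BV (R2): 60% × 62% × 35% = 13.02% of Harbor Holdings Ltd.
Aggregating (R3): 5.1216% + 13.02% = 18.1416%.

18.1416%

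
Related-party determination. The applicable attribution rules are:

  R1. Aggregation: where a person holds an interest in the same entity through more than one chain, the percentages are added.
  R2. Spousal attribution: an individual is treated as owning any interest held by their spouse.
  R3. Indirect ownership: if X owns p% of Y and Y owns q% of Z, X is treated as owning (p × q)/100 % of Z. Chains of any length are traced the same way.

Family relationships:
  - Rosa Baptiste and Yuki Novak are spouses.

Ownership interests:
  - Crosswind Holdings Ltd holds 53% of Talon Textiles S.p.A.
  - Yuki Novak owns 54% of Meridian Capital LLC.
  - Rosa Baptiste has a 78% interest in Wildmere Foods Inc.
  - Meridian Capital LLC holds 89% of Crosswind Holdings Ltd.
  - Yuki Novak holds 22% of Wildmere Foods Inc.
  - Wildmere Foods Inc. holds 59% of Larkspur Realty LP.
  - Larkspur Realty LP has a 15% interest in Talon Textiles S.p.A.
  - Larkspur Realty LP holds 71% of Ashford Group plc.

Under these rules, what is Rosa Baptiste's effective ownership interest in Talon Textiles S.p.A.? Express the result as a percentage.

By spousal attribution (R2), Rosa Baptiste is treated as also owning Yuki Novak's interest in Wildmere Foods Inc, giving 78% + 22% = 100%.
By spousal attribution (R2), Rosa Baptiste is treated as owning Yuki Novak's 54% interest in Meridian Capital LLC.
Chain via Wildmere Foods Inc. → Larkspur Realty LP (R3): 100% × 59% × 15% = 8.85% of Talon Textiles S.p.A.
Chain via Meridian Capital LLC → Crosswind Holdings Ltd (R3): 54% × 89% × 53% = 25.4718% of Talon Textiles S.p.A.
Aggregating (R1): 8.85% + 25.4718% = 34.3218%.

34.3218%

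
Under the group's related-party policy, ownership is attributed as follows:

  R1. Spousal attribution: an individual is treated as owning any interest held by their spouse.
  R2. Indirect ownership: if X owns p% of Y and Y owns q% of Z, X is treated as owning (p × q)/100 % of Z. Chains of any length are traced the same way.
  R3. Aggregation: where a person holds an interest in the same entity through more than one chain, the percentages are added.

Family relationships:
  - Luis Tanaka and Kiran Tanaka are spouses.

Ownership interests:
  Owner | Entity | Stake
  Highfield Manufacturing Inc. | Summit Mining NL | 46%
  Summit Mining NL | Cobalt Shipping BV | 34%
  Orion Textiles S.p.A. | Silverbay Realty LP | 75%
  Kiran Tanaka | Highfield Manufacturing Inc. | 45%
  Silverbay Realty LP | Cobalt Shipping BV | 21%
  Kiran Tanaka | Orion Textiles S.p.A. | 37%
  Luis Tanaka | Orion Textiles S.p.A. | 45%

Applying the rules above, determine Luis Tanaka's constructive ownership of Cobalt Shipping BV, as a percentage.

By spousal attribution (R1), Luis Tanaka is treated as also owning Kiran Tanaka's interest in Orion Textiles S.p.A, giving 45% + 37% = 82%.
By spousal attribution (R1), Luis Tanaka is treated as owning Kiran Tanaka's 45% interest in Highfield Manufacturing Inc.
Chain via Orion Textiles S.p.A. → Silverbay Realty LP (R2): 82% × 75% × 21% = 12.915% of Cobalt Shipping BV.
Chain via Highfield Manufacturing Inc. → Summit Mining NL (R2): 45% × 46% × 34% = 7.038% of Cobalt Shipping BV.
Aggregating (R3): 12.915% + 7.038% = 19.953%.

19.953%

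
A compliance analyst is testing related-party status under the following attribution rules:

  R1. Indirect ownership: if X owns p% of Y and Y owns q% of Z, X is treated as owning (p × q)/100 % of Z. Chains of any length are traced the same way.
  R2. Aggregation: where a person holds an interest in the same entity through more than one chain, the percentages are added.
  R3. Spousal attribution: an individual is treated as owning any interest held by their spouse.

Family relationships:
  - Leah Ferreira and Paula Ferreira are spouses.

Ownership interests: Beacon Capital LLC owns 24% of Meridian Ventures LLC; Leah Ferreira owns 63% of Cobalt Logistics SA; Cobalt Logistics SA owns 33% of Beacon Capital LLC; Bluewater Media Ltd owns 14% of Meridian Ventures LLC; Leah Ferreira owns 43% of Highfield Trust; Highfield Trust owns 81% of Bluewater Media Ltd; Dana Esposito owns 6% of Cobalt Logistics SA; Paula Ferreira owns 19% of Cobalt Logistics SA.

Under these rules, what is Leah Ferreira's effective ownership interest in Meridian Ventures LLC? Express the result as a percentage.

By spousal attribution (R3), Leah Ferreira is treated as also owning Paula Ferreira's interest in Cobalt Logistics SA, giving 63% + 19% = 82%.
Chain via Highfield Trust → Bluewater Media Ltd (R1): 43% × 81% × 14% = 4.8762% of Meridian Ventures LLC.
Chain via Cobalt Logistics SA → Beacon Capital LLC (R1): 82% × 33% × 24% = 6.4944% of Meridian Ventures LLC.
Aggregating (R2): 4.8762% + 6.4944% = 11.3706%.

11.3706%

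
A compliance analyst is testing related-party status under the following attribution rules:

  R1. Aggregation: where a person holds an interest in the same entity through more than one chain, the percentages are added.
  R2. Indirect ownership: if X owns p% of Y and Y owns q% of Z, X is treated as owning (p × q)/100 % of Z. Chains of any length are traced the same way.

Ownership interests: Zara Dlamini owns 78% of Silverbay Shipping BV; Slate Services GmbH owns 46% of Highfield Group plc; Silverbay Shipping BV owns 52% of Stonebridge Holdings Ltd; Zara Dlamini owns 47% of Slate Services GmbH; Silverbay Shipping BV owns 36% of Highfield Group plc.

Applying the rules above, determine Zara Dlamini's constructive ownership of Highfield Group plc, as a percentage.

49.7%

Chain via Slate Services GmbH (R2): 47% × 46% = 21.62% of Highfield Group plc.
Chain via Silverbay Shipping BV (R2): 78% × 36% = 28.08% of Highfield Group plc.
Aggregating (R1): 21.62% + 28.08% = 49.7%.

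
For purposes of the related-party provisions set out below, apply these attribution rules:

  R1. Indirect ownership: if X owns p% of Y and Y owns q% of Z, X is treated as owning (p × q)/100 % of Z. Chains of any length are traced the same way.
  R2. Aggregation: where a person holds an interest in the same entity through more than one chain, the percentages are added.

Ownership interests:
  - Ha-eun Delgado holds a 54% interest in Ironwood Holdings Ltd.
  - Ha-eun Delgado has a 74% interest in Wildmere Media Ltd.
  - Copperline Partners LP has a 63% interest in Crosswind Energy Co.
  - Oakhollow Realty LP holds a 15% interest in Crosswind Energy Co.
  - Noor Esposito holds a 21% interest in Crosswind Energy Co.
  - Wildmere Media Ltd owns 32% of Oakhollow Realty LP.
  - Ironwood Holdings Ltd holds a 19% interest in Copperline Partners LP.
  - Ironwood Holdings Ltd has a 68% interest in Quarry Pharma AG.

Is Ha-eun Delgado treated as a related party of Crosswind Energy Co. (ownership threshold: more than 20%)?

Chain via Ironwood Holdings Ltd → Copperline Partners LP (R1): 54% × 19% × 63% = 6.4638% of Crosswind Energy Co.
Chain via Wildmere Media Ltd → Oakhollow Realty LP (R1): 74% × 32% × 15% = 3.552% of Crosswind Energy Co.
Aggregating (R2): 6.4638% + 3.552% = 10.0158%.
10.0158% does not exceed the 20% threshold, so Ha-eun is not a related party to Crosswind Energy Co.

No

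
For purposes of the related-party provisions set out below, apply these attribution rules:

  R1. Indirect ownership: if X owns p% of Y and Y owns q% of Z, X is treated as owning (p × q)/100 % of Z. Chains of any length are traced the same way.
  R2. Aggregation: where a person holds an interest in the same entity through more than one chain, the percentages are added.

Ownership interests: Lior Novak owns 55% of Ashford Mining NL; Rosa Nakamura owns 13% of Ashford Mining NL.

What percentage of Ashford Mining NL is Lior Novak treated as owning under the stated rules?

55%

Direct interest in Ashford Mining NL: 55%.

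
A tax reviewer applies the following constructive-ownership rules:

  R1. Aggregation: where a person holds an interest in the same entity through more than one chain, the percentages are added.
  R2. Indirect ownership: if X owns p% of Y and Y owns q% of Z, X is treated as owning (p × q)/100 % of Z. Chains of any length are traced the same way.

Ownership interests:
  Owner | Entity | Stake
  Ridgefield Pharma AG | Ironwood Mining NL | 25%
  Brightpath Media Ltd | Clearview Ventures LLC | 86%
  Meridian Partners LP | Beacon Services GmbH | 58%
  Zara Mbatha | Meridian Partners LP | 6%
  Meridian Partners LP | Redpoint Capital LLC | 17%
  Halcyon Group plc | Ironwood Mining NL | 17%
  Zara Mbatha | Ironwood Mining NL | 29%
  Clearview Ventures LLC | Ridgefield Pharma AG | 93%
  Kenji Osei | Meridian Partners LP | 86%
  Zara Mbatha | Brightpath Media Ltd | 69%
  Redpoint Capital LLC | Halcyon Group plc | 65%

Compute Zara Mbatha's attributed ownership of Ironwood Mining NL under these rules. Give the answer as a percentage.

42.90926%

Chain via Meridian Partners LP → Redpoint Capital LLC → Halcyon Group plc (R2): 6% × 17% × 65% × 17% = 0.11271% of Ironwood Mining NL.
Chain via Brightpath Media Ltd → Clearview Ventures LLC → Ridgefield Pharma AG (R2): 69% × 86% × 93% × 25% = 13.79655% of Ironwood Mining NL.
Direct interest in Ironwood Mining NL: 29%.
Aggregating (R1): 0.11271% + 13.79655% + 29% = 42.90926%.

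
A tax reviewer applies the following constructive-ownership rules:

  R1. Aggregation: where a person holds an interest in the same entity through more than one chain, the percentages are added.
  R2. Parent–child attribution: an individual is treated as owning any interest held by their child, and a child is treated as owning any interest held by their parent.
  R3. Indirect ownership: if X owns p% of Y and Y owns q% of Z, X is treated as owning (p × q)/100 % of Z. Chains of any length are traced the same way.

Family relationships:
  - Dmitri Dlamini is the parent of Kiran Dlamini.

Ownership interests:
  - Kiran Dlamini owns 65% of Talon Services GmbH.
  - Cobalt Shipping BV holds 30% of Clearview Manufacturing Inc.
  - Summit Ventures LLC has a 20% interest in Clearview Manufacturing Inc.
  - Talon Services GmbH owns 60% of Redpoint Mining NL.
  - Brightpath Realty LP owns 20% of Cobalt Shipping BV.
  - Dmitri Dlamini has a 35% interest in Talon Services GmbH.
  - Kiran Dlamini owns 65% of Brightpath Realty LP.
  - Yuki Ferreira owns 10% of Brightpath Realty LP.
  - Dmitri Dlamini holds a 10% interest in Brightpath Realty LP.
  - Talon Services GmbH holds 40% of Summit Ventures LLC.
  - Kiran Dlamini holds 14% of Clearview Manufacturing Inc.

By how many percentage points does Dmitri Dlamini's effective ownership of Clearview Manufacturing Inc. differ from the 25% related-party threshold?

By parent–child attribution (R2), Dmitri Dlamini is treated as also owning Kiran Dlamini's interest in Brightpath Realty LP, giving 10% + 65% = 75%.
By parent–child attribution (R2), Dmitri Dlamini is treated as also owning Kiran Dlamini's interest in Talon Services GmbH, giving 35% + 65% = 100%.
By parent–child attribution (R2), Dmitri Dlamini is treated as owning Kiran Dlamini's 14% interest in Clearview Manufacturing Inc.
Chain via Brightpath Realty LP → Cobalt Shipping BV (R3): 75% × 20% × 30% = 4.5% of Clearview Manufacturing Inc.
Chain via Talon Services GmbH → Summit Ventures LLC (R3): 100% × 40% × 20% = 8% of Clearview Manufacturing Inc.
Direct interest in Clearview Manufacturing Inc: 14%.
Aggregating (R1): 4.5% + 8% + 14% = 26.5%.
26.5% exceeds the 25% threshold by 1.5 percentage points.

1.5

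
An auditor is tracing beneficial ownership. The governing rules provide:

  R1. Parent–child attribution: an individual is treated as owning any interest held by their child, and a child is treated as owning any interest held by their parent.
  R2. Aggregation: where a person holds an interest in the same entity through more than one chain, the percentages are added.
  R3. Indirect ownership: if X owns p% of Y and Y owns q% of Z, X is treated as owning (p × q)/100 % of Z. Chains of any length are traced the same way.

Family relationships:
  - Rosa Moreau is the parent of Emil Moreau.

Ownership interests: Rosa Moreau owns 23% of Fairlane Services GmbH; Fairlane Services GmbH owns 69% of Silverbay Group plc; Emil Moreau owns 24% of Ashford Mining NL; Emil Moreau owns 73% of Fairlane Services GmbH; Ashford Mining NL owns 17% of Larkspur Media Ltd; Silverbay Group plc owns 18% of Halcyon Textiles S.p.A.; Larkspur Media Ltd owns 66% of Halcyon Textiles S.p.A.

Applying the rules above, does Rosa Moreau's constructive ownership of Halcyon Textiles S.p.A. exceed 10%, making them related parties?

Yes

By parent–child attribution (R1), Rosa Moreau is treated as also owning Emil Moreau's interest in Fairlane Services GmbH, giving 23% + 73% = 96%.
By parent–child attribution (R1), Rosa Moreau is treated as owning Emil Moreau's 24% interest in Ashford Mining NL.
Chain via Fairlane Services GmbH → Silverbay Group plc (R3): 96% × 69% × 18% = 11.9232% of Halcyon Textiles S.p.A.
Chain via Ashford Mining NL → Larkspur Media Ltd (R3): 24% × 17% × 66% = 2.6928% of Halcyon Textiles S.p.A.
Aggregating (R2): 11.9232% + 2.6928% = 14.616%.
14.616% exceeds the 10% threshold, so Rosa is a related party to Halcyon Textiles S.p.A.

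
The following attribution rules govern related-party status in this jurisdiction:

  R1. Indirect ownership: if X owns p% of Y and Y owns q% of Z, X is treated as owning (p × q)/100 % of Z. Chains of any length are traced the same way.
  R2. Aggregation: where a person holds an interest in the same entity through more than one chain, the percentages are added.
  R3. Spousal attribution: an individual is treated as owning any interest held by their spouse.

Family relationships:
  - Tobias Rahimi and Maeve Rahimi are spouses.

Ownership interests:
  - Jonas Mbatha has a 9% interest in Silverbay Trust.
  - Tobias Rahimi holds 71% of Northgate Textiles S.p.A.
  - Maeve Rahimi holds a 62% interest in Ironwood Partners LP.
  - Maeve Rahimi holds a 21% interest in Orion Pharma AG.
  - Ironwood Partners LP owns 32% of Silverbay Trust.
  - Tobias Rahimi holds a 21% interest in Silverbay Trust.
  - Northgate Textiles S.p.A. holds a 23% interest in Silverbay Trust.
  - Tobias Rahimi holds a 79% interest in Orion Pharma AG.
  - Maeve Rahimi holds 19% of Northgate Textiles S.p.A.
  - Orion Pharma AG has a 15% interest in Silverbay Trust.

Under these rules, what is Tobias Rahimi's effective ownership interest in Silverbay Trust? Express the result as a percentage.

76.54%

By spousal attribution (R3), Tobias Rahimi is treated as also owning Maeve Rahimi's interest in Orion Pharma AG, giving 79% + 21% = 100%.
By spousal attribution (R3), Tobias Rahimi is treated as also owning Maeve Rahimi's interest in Northgate Textiles S.p.A, giving 71% + 19% = 90%.
By spousal attribution (R3), Tobias Rahimi is treated as owning Maeve Rahimi's 62% interest in Ironwood Partners LP.
Chain via Orion Pharma AG (R1): 100% × 15% = 15% of Silverbay Trust.
Chain via Northgate Textiles S.p.A. (R1): 90% × 23% = 20.7% of Silverbay Trust.
Direct interest in Silverbay Trust: 21%.
Chain via Ironwood Partners LP (R1): 62% × 32% = 19.84% of Silverbay Trust.
Aggregating (R2): 15% + 20.7% + 21% + 19.84% = 76.54%.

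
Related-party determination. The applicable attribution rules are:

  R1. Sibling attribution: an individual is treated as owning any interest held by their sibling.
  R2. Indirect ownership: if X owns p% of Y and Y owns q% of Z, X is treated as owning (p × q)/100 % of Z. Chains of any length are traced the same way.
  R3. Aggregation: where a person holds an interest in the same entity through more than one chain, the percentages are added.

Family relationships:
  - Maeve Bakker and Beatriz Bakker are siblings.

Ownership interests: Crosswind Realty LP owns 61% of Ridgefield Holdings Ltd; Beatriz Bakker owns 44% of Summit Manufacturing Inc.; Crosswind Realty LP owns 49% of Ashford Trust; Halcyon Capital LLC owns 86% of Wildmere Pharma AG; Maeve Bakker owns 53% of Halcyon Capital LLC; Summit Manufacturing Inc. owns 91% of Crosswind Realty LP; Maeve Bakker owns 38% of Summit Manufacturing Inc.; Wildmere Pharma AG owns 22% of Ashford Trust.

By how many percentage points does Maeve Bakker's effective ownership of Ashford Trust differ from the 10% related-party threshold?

36.5914

By sibling attribution (R1), Maeve Bakker is treated as also owning Beatriz Bakker's interest in Summit Manufacturing Inc, giving 38% + 44% = 82%.
Chain via Halcyon Capital LLC → Wildmere Pharma AG (R2): 53% × 86% × 22% = 10.0276% of Ashford Trust.
Chain via Summit Manufacturing Inc. → Crosswind Realty LP (R2): 82% × 91% × 49% = 36.5638% of Ashford Trust.
Aggregating (R3): 10.0276% + 36.5638% = 46.5914%.
46.5914% exceeds the 10% threshold by 36.5914 percentage points.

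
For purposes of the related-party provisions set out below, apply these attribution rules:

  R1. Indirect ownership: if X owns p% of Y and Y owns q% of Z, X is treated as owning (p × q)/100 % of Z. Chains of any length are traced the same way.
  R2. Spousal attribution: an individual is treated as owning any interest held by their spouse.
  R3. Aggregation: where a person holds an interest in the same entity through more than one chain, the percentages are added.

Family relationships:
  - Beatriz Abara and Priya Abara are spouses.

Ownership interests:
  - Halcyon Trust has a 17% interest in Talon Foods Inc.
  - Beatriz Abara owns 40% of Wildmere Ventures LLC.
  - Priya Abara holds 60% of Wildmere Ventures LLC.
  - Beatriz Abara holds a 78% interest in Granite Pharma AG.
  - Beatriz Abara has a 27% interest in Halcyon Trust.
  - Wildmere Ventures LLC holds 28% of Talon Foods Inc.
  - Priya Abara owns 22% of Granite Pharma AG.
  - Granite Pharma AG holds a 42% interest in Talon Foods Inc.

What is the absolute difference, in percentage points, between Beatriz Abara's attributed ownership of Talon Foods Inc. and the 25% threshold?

49.59

By spousal attribution (R2), Beatriz Abara is treated as also owning Priya Abara's interest in Granite Pharma AG, giving 78% + 22% = 100%.
By spousal attribution (R2), Beatriz Abara is treated as also owning Priya Abara's interest in Wildmere Ventures LLC, giving 40% + 60% = 100%.
Chain via Granite Pharma AG (R1): 100% × 42% = 42% of Talon Foods Inc.
Chain via Wildmere Ventures LLC (R1): 100% × 28% = 28% of Talon Foods Inc.
Chain via Halcyon Trust (R1): 27% × 17% = 4.59% of Talon Foods Inc.
Aggregating (R3): 42% + 28% + 4.59% = 74.59%.
74.59% exceeds the 25% threshold by 49.59 percentage points.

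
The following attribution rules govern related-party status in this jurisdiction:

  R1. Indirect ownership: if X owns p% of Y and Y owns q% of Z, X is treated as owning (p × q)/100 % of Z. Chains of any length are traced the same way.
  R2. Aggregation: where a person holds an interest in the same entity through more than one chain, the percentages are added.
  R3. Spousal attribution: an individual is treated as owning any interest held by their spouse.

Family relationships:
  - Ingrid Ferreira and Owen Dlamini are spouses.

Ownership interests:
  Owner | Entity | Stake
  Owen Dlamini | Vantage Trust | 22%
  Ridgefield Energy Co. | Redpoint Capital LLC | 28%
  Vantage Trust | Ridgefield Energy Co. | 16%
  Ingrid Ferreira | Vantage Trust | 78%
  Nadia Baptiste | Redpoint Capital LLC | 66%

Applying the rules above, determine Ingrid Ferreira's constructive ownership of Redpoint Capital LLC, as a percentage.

4.48%

By spousal attribution (R3), Ingrid Ferreira is treated as also owning Owen Dlamini's interest in Vantage Trust, giving 78% + 22% = 100%.
Chain via Vantage Trust → Ridgefield Energy Co. (R1): 100% × 16% × 28% = 4.48% of Redpoint Capital LLC.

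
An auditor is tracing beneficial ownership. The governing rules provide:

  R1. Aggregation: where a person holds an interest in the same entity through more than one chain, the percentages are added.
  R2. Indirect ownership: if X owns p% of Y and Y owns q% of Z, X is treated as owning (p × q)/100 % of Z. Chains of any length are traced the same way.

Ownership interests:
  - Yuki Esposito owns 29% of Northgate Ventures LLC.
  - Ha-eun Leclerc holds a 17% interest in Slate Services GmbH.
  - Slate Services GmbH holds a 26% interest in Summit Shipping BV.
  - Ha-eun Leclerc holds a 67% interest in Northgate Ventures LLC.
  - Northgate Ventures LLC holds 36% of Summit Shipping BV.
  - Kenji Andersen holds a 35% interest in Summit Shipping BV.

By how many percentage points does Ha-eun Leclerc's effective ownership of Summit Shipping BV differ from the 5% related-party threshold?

23.54

Chain via Northgate Ventures LLC (R2): 67% × 36% = 24.12% of Summit Shipping BV.
Chain via Slate Services GmbH (R2): 17% × 26% = 4.42% of Summit Shipping BV.
Aggregating (R1): 24.12% + 4.42% = 28.54%.
28.54% exceeds the 5% threshold by 23.54 percentage points.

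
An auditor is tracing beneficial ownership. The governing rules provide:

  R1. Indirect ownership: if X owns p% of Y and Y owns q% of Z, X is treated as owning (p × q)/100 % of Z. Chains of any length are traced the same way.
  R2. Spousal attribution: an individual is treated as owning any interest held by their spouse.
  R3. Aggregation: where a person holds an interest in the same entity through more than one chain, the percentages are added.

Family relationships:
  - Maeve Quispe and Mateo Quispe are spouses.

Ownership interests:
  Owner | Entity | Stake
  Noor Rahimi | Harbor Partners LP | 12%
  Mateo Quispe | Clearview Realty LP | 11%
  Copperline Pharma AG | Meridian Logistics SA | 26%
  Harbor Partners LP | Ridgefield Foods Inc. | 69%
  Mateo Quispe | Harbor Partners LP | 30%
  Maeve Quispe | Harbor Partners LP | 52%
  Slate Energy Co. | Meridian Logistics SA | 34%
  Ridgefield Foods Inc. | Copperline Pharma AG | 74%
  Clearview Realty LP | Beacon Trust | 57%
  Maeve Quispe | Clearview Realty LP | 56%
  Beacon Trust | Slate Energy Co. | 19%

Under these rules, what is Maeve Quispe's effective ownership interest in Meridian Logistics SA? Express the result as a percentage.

13.353066%

By spousal attribution (R2), Maeve Quispe is treated as also owning Mateo Quispe's interest in Clearview Realty LP, giving 56% + 11% = 67%.
By spousal attribution (R2), Maeve Quispe is treated as also owning Mateo Quispe's interest in Harbor Partners LP, giving 52% + 30% = 82%.
Chain via Clearview Realty LP → Beacon Trust → Slate Energy Co. (R1): 67% × 57% × 19% × 34% = 2.467074% of Meridian Logistics SA.
Chain via Harbor Partners LP → Ridgefield Foods Inc. → Copperline Pharma AG (R1): 82% × 69% × 74% × 26% = 10.885992% of Meridian Logistics SA.
Aggregating (R3): 2.467074% + 10.885992% = 13.353066%.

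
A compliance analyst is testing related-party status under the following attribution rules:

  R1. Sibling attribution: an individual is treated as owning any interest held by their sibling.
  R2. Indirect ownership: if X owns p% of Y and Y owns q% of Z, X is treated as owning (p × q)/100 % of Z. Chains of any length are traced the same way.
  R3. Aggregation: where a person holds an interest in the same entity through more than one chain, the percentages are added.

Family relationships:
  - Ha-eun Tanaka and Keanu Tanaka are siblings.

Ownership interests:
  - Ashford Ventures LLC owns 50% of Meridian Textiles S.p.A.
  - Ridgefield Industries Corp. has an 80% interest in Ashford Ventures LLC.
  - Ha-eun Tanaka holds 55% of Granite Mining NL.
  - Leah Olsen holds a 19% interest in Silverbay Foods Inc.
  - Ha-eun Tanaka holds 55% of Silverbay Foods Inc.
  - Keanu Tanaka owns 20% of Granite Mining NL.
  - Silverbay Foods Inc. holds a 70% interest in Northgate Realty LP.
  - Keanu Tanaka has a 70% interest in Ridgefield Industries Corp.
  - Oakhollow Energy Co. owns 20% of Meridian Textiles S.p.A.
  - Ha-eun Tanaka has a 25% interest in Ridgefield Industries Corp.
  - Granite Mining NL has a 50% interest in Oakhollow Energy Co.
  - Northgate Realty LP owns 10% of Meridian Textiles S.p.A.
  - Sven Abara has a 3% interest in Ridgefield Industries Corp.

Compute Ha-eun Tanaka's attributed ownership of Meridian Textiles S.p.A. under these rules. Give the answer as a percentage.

By sibling attribution (R1), Ha-eun Tanaka is treated as also owning Keanu Tanaka's interest in Ridgefield Industries Corp, giving 25% + 70% = 95%.
By sibling attribution (R1), Ha-eun Tanaka is treated as also owning Keanu Tanaka's interest in Granite Mining NL, giving 55% + 20% = 75%.
Chain via Ridgefield Industries Corp. → Ashford Ventures LLC (R2): 95% × 80% × 50% = 38% of Meridian Textiles S.p.A.
Chain via Silverbay Foods Inc. → Northgate Realty LP (R2): 55% × 70% × 10% = 3.85% of Meridian Textiles S.p.A.
Chain via Granite Mining NL → Oakhollow Energy Co. (R2): 75% × 50% × 20% = 7.5% of Meridian Textiles S.p.A.
Aggregating (R3): 38% + 3.85% + 7.5% = 49.35%.

49.35%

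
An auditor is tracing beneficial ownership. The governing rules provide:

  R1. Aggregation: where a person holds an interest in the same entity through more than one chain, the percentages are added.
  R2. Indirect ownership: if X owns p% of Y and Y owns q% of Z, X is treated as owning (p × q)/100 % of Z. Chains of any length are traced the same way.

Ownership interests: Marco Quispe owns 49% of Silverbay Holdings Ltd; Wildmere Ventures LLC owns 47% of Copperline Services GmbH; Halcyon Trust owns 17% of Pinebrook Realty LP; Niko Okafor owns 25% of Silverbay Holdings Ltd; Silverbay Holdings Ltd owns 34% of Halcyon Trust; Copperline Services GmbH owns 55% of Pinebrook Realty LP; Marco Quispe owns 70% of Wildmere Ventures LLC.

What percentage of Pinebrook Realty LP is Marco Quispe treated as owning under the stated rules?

20.9272%

Chain via Wildmere Ventures LLC → Copperline Services GmbH (R2): 70% × 47% × 55% = 18.095% of Pinebrook Realty LP.
Chain via Silverbay Holdings Ltd → Halcyon Trust (R2): 49% × 34% × 17% = 2.8322% of Pinebrook Realty LP.
Aggregating (R1): 18.095% + 2.8322% = 20.9272%.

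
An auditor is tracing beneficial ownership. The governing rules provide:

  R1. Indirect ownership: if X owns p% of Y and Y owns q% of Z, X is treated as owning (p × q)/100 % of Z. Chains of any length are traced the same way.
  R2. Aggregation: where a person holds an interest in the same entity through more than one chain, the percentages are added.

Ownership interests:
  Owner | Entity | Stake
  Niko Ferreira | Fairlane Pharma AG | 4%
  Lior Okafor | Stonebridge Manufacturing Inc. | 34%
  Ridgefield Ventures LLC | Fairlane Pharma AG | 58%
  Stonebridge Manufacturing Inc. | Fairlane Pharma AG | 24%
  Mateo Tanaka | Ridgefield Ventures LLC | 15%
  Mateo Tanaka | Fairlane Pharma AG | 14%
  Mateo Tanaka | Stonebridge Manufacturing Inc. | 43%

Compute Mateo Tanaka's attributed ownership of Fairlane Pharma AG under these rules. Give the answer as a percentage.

Chain via Stonebridge Manufacturing Inc. (R1): 43% × 24% = 10.32% of Fairlane Pharma AG.
Chain via Ridgefield Ventures LLC (R1): 15% × 58% = 8.7% of Fairlane Pharma AG.
Direct interest in Fairlane Pharma AG: 14%.
Aggregating (R2): 10.32% + 8.7% + 14% = 33.02%.

33.02%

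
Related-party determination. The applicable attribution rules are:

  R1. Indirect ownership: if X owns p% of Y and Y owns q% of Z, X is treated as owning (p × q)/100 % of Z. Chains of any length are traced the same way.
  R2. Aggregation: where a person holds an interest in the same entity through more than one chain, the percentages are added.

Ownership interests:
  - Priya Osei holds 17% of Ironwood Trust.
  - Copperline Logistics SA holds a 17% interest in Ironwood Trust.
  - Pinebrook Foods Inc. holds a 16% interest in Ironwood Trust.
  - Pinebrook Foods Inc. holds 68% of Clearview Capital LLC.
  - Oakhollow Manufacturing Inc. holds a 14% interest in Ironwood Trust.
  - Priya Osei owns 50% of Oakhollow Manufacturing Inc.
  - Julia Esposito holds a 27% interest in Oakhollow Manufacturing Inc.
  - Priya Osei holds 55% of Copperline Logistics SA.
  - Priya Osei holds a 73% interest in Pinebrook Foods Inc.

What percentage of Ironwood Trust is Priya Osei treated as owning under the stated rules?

45.03%

Chain via Oakhollow Manufacturing Inc. (R1): 50% × 14% = 7% of Ironwood Trust.
Chain via Copperline Logistics SA (R1): 55% × 17% = 9.35% of Ironwood Trust.
Chain via Pinebrook Foods Inc. (R1): 73% × 16% = 11.68% of Ironwood Trust.
Direct interest in Ironwood Trust: 17%.
Aggregating (R2): 7% + 9.35% + 11.68% + 17% = 45.03%.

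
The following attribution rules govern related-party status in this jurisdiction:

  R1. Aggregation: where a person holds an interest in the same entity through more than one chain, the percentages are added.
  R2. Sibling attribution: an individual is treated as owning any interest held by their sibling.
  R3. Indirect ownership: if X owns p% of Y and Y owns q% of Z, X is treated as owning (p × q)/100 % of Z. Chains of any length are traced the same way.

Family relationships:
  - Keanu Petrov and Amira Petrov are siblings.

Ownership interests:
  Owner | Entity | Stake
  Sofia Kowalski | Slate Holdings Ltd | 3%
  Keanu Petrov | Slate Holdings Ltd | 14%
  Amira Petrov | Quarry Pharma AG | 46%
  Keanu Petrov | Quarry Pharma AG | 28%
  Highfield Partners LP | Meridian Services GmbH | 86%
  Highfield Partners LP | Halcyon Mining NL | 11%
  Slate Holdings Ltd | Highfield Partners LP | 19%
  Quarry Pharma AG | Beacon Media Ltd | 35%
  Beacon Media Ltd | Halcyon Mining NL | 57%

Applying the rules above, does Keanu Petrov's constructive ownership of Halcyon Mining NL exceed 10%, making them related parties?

By sibling attribution (R2), Keanu Petrov is treated as also owning Amira Petrov's interest in Quarry Pharma AG, giving 28% + 46% = 74%.
Chain via Slate Holdings Ltd → Highfield Partners LP (R3): 14% × 19% × 11% = 0.2926% of Halcyon Mining NL.
Chain via Quarry Pharma AG → Beacon Media Ltd (R3): 74% × 35% × 57% = 14.763% of Halcyon Mining NL.
Aggregating (R1): 0.2926% + 14.763% = 15.0556%.
15.0556% exceeds the 10% threshold, so Keanu is a related party to Halcyon Mining NL.

Yes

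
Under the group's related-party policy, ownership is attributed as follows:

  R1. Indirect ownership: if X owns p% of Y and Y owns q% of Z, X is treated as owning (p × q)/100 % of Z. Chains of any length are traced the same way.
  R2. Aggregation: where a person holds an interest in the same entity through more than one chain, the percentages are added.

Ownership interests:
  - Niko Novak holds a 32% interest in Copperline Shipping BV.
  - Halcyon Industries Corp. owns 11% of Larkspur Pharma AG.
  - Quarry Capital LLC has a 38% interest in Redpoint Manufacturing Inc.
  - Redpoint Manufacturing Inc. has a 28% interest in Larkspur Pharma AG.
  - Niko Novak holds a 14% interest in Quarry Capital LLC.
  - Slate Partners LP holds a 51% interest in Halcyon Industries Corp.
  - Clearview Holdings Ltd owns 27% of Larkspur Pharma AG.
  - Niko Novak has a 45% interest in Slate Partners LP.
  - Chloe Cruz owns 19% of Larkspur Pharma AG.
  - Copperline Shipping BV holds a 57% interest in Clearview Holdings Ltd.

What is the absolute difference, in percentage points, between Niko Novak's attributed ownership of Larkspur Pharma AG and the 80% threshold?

71.0611

Chain via Copperline Shipping BV → Clearview Holdings Ltd (R1): 32% × 57% × 27% = 4.9248% of Larkspur Pharma AG.
Chain via Quarry Capital LLC → Redpoint Manufacturing Inc. (R1): 14% × 38% × 28% = 1.4896% of Larkspur Pharma AG.
Chain via Slate Partners LP → Halcyon Industries Corp. (R1): 45% × 51% × 11% = 2.5245% of Larkspur Pharma AG.
Aggregating (R2): 4.9248% + 1.4896% + 2.5245% = 8.9389%.
8.9389% falls short of the 80% threshold by 71.0611 percentage points.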